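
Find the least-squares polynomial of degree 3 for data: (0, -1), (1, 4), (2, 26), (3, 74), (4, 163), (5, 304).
-10/9 + (347/189)x + (104/63)x² + (55/27)x³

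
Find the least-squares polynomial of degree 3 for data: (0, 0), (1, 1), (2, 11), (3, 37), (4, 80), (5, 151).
-5/63 + (-41/27)x + (227/126)x² + (49/54)x³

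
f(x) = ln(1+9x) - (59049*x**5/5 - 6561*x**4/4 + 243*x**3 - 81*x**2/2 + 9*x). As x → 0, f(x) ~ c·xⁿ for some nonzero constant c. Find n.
6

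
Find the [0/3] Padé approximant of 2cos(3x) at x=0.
2/(9*x**2/2 + 1)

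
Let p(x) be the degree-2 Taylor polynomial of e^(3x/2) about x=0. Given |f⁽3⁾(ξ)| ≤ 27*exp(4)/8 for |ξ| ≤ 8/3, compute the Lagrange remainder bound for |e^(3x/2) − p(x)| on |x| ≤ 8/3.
32*exp(4)/3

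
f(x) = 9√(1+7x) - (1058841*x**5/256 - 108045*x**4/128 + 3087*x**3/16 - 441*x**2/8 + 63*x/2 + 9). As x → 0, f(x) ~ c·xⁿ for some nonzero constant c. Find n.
6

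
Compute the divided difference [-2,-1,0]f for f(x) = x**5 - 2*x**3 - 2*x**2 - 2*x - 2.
-11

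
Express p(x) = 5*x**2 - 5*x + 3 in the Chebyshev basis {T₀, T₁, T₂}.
(11/2)T₀ + (-5)T₁ + (5/2)T₂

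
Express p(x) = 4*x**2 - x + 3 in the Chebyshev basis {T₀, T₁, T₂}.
(5)T₀ - T₁ + (2)T₂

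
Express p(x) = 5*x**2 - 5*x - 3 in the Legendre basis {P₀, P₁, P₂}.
(-4/3)P₀ + (-5)P₁ + (10/3)P₂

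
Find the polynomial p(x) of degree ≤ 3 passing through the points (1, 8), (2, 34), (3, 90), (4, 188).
2*x**3 + 3*x**2 + 3*x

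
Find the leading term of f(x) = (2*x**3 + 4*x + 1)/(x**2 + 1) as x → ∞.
2*x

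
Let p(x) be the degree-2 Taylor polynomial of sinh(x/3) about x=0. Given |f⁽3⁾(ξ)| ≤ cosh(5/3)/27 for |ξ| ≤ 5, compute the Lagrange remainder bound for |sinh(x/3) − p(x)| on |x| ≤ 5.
125*cosh(5/3)/162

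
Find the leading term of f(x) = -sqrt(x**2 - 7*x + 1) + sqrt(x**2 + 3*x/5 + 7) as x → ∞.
19/5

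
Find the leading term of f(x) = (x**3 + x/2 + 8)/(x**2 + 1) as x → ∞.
x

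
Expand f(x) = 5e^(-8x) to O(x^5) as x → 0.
5 - 40*x + 160*x**2 - 1280*x**3/3 + 2560*x**4/3 + O(x**5)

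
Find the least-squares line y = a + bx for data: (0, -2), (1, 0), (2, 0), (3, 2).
a = -9/5, b = 6/5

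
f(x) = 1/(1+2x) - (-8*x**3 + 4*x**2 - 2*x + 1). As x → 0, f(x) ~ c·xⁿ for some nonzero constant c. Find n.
4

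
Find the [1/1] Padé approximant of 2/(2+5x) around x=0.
1/(5*x/2 + 1)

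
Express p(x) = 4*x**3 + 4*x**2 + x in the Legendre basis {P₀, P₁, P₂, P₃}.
(4/3)P₀ + (17/5)P₁ + (8/3)P₂ + (8/5)P₃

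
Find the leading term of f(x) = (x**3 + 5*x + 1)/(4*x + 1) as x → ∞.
x**2/4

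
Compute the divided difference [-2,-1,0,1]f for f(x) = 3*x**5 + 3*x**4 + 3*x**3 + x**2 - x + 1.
12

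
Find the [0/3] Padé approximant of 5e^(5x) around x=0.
5/(-125*x**3/6 + 25*x**2/2 - 5*x + 1)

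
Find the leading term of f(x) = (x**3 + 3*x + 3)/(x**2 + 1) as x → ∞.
x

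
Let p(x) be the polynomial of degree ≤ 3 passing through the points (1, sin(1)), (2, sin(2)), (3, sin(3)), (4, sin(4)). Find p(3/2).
sin(4)/16 - 5*sin(3)/16 + 5*sin(1)/16 + 15*sin(2)/16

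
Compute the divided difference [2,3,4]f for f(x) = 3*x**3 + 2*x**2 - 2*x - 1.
29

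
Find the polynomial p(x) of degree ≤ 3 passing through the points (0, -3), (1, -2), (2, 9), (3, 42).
2*x**3 - x**2 - 3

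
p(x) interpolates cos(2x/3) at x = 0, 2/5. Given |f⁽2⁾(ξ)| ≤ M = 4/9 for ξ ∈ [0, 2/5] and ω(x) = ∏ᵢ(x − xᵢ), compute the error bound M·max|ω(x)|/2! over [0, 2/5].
2/225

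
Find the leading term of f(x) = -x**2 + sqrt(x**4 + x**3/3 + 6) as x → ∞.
x/6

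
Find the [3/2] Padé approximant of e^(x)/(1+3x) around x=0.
(661*x**3/15090 + 2553*x**2/10060 + 1896*x/2515 + 1)/(-7429*x**2/10060 + 6926*x/2515 + 1)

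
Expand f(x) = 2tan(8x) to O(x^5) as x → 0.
16*x + 1024*x**3/3 + O(x**5)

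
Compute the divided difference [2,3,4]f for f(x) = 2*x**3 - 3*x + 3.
18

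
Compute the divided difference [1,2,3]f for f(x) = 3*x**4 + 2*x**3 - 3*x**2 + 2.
84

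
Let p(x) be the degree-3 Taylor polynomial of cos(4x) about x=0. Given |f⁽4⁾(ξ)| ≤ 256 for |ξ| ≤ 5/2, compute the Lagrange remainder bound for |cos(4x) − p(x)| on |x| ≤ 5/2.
1250/3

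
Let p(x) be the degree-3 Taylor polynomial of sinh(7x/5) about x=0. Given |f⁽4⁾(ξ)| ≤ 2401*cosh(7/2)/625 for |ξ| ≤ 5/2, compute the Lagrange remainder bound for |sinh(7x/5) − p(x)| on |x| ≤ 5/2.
2401*cosh(7/2)/384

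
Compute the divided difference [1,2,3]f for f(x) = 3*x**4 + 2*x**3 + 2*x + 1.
87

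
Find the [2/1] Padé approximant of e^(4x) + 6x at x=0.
(-16*x**2/3 + 26*x/3 + 1)/(1 - 4*x/3)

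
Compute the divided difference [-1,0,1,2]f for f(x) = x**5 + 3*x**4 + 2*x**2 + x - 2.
11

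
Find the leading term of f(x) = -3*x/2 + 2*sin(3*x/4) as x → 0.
-9*x**3/64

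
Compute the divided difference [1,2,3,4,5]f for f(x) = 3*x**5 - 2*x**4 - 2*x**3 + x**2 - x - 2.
43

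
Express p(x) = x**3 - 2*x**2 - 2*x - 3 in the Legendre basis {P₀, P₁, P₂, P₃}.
(-11/3)P₀ + (-7/5)P₁ + (-4/3)P₂ + (2/5)P₃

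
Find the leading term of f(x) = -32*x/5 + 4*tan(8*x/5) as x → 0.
2048*x**3/375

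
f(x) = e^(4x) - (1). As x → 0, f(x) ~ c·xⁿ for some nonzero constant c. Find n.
1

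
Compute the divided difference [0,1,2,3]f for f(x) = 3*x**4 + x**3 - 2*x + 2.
19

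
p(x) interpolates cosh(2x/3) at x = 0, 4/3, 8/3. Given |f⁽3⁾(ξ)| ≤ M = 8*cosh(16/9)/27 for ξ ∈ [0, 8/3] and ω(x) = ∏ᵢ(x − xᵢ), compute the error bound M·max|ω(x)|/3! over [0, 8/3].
512*sqrt(3)*cosh(16/9)/19683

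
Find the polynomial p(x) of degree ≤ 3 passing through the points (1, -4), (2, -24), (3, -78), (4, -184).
-3*x**3 + x**2 - 2*x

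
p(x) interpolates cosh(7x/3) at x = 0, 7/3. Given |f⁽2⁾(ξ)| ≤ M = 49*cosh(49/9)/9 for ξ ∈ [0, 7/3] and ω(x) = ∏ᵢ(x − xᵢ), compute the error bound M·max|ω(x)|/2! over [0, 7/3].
2401*cosh(49/9)/648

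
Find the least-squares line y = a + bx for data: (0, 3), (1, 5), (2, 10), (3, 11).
a = 29/10, b = 29/10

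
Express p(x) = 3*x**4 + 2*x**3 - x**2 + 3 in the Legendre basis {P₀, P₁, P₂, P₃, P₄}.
(49/15)P₀ + (6/5)P₁ + (22/21)P₂ + (4/5)P₃ + (24/35)P₄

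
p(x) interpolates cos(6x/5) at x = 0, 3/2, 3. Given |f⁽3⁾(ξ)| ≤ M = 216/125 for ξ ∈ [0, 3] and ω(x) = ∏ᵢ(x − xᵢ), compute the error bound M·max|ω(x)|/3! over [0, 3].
27*sqrt(3)/125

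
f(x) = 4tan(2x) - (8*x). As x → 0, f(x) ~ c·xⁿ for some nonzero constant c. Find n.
3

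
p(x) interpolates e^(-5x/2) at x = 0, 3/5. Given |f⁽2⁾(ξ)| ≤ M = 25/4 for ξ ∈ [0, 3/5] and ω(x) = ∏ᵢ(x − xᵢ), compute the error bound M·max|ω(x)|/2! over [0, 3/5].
9/32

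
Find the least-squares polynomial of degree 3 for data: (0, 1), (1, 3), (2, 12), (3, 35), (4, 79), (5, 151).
1 + (5/6)x + (7/6)x³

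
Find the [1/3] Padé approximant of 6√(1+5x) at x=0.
(105*x/4 + 6)/(125*x**3/64 - 25*x**2/16 + 15*x/8 + 1)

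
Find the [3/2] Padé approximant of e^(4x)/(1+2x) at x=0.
(64*x**3/15 + 24*x**2/5 + 18*x/5 + 1)/(-12*x**2/5 + 8*x/5 + 1)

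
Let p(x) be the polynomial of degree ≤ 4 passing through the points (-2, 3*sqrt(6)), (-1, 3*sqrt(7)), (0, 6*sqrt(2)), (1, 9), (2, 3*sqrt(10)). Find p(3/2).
-105*sqrt(2)/32 - 15*sqrt(6)/128 + 21*sqrt(7)/32 + 105*sqrt(10)/128 + 315/32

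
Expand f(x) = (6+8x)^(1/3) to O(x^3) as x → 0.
6**(1/3) + 4*6**(1/3)*x/9 - 16*6**(1/3)*x**2/81 + O(x**3)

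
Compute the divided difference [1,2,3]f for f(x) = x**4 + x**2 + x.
26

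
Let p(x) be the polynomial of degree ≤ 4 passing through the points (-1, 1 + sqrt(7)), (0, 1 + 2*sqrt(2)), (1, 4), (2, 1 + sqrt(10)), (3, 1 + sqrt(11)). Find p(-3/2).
-105*sqrt(2)/16 - 45*sqrt(10)/32 + 35*sqrt(11)/128 + 315*sqrt(7)/128 + 631/64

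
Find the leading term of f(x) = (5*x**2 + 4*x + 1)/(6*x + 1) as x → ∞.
5*x/6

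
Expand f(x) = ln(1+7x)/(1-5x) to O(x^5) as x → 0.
7*x + 21*x**2/2 + 1001*x**3/6 + 2807*x**4/12 + O(x**5)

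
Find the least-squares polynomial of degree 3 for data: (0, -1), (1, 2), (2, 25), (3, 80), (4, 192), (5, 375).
-7/6 + (325/252)x + (-41/84)x² + (55/18)x³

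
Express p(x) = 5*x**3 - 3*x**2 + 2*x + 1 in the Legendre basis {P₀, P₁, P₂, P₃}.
(5)P₁ + (-2)P₂ + (2)P₃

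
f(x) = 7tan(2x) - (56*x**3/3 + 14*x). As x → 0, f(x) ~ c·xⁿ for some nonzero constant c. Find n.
5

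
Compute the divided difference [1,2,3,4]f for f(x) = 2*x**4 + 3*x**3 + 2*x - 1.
23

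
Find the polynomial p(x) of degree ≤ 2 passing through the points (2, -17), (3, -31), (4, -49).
-2*x**2 - 4*x - 1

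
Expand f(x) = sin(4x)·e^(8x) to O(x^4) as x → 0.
4*x + 32*x**2 + 352*x**3/3 + O(x**4)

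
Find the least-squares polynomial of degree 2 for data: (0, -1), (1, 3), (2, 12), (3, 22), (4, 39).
-33/35 + (153/70)x + (27/14)x²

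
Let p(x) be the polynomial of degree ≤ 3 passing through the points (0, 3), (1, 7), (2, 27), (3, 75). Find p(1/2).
15/4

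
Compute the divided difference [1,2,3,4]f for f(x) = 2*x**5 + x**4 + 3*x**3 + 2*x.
143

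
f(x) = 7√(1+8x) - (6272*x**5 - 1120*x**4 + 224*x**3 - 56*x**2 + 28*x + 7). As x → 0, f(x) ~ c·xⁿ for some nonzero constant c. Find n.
6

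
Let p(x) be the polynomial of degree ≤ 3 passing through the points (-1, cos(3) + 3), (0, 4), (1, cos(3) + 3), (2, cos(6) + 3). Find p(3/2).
cos(3) + 5*cos(6)/16 + 43/16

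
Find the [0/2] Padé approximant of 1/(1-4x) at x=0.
1/(1 - 4*x)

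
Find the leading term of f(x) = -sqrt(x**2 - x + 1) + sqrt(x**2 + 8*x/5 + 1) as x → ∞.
13/10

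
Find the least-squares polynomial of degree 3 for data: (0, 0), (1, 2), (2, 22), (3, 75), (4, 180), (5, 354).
-2/21 + (-2/9)x + (-5/21)x² + (26/9)x³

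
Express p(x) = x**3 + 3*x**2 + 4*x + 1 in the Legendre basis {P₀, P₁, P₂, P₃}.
(2)P₀ + (23/5)P₁ + (2)P₂ + (2/5)P₃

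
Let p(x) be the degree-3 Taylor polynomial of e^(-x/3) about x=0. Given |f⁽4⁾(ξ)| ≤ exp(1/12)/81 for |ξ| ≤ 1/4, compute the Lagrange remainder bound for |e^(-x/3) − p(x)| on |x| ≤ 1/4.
exp(1/12)/497664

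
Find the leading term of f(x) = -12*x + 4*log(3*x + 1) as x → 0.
-18*x**2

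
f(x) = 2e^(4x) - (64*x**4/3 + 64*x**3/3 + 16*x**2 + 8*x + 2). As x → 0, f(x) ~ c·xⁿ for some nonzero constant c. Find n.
5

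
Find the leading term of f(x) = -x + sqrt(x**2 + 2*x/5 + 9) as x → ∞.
1/5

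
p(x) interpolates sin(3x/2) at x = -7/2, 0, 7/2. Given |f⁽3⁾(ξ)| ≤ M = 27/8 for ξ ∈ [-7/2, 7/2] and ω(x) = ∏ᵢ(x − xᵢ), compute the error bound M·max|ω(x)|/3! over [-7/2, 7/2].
343*sqrt(3)/64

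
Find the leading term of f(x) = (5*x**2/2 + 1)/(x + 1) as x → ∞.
5*x/2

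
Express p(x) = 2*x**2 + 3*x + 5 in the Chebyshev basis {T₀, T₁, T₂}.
(6)T₀ + (3)T₁ + T₂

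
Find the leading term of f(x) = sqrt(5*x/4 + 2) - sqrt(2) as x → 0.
5*sqrt(2)*x/16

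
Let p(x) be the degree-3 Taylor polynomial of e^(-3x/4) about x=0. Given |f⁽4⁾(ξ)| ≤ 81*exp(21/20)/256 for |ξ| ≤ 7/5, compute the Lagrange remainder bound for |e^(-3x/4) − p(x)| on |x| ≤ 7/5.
64827*exp(21/20)/1280000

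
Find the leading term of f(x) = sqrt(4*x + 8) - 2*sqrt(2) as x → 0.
sqrt(2)*x/2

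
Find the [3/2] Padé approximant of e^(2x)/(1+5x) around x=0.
(2936*x**3/8295 + 402*x**2/395 + 4173*x/2765 + 1)/(-6787*x**2/2765 + 12468*x/2765 + 1)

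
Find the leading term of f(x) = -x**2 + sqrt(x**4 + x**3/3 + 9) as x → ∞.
x/6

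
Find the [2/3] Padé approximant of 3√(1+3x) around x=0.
(189*x**2/16 + 63*x/5 + 3)/(-27*x**3/160 + 81*x**2/80 + 27*x/10 + 1)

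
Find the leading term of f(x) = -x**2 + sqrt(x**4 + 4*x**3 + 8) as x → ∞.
2*x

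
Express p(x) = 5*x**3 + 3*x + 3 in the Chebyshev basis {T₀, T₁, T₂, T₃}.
(3)T₀ + (27/4)T₁ + (5/4)T₃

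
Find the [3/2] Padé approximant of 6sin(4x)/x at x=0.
(24 - 224*x**2/5)/(4*x**2/5 + 1)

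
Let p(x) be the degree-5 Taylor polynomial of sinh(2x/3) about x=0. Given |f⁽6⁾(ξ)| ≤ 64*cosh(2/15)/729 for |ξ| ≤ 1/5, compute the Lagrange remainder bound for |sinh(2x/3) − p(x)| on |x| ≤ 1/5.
4*cosh(2/15)/512578125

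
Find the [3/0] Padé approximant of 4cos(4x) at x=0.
4 - 32*x**2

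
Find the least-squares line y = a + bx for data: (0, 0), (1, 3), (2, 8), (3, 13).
a = -3/5, b = 22/5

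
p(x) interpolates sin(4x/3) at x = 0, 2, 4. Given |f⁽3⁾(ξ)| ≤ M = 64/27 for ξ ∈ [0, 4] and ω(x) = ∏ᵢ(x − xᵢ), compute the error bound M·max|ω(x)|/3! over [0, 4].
512*sqrt(3)/729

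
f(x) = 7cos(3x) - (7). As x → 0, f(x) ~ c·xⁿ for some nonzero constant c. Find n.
2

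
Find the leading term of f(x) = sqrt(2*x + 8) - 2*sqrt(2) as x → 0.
sqrt(2)*x/4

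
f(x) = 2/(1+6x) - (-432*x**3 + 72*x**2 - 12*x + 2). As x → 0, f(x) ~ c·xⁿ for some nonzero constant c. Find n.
4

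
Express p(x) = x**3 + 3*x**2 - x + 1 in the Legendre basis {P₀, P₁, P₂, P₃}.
(2)P₀ + (-2/5)P₁ + (2)P₂ + (2/5)P₃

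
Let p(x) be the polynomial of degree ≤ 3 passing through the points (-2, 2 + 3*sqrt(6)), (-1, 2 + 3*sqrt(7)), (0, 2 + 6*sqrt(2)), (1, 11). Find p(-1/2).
-3*sqrt(6)/16 + 23/16 + 27*sqrt(7)/16 + 27*sqrt(2)/8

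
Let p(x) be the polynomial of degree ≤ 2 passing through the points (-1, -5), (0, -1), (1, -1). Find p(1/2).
-1/2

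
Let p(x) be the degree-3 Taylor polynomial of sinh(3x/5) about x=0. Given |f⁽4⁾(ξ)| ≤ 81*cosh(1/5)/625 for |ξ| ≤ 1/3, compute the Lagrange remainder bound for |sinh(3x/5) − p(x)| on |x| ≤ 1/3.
cosh(1/5)/15000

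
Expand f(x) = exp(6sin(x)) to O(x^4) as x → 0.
1 + 6*x + 18*x**2 + 35*x**3 + O(x**4)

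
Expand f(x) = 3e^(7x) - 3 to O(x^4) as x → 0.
21*x + 147*x**2/2 + 343*x**3/2 + O(x**4)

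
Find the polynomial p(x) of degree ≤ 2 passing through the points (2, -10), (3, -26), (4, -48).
-3*x**2 - x + 4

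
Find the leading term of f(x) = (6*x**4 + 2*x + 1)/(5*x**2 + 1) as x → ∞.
6*x**2/5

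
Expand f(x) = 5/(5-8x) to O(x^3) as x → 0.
1 + 8*x/5 + 64*x**2/25 + O(x**3)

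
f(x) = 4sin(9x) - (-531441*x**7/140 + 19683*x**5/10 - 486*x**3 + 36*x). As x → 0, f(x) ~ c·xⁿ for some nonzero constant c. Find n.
9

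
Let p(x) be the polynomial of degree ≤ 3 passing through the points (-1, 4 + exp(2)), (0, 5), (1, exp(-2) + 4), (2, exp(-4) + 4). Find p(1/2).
(-1 + 9*exp(2) + (73 - exp(2))*exp(4))*exp(-4)/16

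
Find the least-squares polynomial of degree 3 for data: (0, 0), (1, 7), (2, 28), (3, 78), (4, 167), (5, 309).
1/14 + (275/84)x + (9/7)x² + (25/12)x³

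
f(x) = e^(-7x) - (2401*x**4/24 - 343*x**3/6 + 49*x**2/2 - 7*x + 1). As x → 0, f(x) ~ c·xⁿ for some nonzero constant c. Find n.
5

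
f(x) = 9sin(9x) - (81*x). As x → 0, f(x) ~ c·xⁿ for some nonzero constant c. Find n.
3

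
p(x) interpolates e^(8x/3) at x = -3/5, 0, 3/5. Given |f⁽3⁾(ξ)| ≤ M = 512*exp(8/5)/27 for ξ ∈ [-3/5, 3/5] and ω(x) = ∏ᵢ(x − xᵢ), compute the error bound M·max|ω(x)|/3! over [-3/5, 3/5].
512*sqrt(3)*exp(8/5)/3375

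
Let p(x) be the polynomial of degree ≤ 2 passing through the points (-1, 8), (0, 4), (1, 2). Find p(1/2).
11/4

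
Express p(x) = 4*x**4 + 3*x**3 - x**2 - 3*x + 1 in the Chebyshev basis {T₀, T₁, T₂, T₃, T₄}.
(2)T₀ + (-3/4)T₁ + (3/2)T₂ + (3/4)T₃ + (1/2)T₄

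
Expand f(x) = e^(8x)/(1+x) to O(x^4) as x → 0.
1 + 7*x + 25*x**2 + 181*x**3/3 + O(x**4)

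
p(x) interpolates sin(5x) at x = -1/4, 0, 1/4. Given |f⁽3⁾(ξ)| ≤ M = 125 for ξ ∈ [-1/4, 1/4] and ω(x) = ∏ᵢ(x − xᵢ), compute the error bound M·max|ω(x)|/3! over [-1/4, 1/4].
125*sqrt(3)/1728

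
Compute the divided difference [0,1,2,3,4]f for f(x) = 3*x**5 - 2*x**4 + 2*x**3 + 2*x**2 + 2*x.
28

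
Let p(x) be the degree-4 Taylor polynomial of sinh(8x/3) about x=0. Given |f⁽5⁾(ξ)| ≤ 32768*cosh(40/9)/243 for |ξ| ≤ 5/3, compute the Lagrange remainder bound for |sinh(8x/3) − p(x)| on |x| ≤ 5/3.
2560000*cosh(40/9)/177147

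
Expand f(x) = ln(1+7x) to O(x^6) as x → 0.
7*x - 49*x**2/2 + 343*x**3/3 - 2401*x**4/4 + 16807*x**5/5 + O(x**6)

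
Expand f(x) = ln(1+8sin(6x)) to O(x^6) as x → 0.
48*x - 1152*x**2 + 36576*x**3 - 1313280*x**4 + 50297760*x**5 + O(x**6)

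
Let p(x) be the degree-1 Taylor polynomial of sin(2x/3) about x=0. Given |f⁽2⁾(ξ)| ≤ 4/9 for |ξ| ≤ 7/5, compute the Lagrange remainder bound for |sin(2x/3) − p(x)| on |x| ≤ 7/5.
98/225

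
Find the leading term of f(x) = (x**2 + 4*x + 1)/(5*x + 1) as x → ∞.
x/5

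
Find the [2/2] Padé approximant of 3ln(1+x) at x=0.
3*x*(x + 2)/(2*(x**2/6 + x + 1))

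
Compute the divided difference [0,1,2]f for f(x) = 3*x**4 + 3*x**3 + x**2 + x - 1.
31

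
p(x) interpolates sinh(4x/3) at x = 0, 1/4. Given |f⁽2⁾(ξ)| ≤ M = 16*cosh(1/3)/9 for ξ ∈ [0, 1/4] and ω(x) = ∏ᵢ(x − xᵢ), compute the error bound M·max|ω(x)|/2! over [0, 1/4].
cosh(1/3)/72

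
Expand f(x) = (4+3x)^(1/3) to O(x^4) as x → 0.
2**(2/3) + 2**(2/3)*x/4 - 2**(2/3)*x**2/16 + 5*2**(2/3)*x**3/192 + O(x**4)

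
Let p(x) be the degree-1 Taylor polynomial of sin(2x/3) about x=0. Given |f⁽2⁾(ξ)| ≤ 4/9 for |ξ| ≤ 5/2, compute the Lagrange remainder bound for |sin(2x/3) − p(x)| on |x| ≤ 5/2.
25/18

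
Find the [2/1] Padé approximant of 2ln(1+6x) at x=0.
12*x*(x + 1)/(4*x + 1)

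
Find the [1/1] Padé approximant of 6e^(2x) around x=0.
(6*x + 6)/(1 - x)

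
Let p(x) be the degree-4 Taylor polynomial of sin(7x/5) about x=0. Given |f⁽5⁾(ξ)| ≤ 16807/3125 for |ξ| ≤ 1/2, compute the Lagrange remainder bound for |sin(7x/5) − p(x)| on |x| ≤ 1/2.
16807/12000000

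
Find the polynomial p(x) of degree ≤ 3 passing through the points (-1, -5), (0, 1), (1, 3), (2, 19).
3*x**3 - 2*x**2 + x + 1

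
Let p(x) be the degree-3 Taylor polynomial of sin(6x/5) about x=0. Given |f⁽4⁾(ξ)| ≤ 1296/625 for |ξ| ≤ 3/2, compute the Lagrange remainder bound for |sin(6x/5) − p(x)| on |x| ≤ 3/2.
2187/5000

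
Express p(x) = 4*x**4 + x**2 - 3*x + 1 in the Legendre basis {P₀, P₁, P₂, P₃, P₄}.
(32/15)P₀ + (-3)P₁ + (62/21)P₂ + (32/35)P₄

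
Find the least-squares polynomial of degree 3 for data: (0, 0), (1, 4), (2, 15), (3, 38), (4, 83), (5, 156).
-1/14 + (109/28)x + (-11/14)x² + (5/4)x³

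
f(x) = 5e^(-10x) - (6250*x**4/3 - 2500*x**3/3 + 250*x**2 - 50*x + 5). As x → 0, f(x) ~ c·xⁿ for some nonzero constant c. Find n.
5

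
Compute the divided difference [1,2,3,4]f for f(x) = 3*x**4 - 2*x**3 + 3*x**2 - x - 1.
28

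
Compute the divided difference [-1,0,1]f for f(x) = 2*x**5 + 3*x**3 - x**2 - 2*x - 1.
-1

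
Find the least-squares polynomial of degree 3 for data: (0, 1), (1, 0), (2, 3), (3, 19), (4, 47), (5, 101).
58/63 + (-215/189)x + (-185/252)x² + (107/108)x³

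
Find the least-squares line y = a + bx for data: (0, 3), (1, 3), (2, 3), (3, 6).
a = 12/5, b = 9/10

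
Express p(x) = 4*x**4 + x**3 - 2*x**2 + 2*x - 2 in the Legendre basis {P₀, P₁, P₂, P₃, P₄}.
(-28/15)P₀ + (13/5)P₁ + (20/21)P₂ + (2/5)P₃ + (32/35)P₄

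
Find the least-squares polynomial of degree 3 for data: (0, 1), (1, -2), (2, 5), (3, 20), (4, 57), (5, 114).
55/63 + (-794/189)x + (10/9)x² + (23/27)x³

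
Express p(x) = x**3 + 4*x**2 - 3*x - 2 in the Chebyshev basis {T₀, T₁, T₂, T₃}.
(-9/4)T₁ + (2)T₂ + (1/4)T₃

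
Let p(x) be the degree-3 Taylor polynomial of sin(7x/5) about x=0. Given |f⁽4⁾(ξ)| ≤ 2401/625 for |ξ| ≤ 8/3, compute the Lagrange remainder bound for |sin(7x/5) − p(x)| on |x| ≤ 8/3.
1229312/151875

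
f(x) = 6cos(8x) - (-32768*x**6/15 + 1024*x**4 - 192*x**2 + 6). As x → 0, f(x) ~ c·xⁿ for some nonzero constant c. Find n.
8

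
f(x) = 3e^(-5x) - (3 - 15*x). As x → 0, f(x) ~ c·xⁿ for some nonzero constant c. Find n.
2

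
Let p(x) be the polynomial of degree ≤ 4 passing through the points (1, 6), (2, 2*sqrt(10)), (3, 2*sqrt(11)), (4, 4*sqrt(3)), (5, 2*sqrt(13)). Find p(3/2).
-35*sqrt(11)/32 - 5*sqrt(13)/64 + 7*sqrt(3)/8 + 105/64 + 35*sqrt(10)/16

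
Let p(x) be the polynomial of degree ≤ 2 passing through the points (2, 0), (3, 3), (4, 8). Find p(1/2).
-3/4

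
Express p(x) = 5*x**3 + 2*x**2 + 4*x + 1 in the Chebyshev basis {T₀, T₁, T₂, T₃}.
(2)T₀ + (31/4)T₁ + T₂ + (5/4)T₃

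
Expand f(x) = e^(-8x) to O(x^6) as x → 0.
1 - 8*x + 32*x**2 - 256*x**3/3 + 512*x**4/3 - 4096*x**5/15 + O(x**6)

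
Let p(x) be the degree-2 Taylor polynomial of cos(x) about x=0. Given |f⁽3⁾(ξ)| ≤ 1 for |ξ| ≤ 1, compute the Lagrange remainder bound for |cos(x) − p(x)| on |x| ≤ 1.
1/6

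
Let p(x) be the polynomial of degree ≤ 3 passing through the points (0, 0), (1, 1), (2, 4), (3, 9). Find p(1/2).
1/4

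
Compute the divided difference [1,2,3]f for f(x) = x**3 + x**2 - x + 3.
7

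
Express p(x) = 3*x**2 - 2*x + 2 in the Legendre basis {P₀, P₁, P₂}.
(3)P₀ + (-2)P₁ + (2)P₂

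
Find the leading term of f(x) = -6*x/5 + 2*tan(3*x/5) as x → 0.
18*x**3/125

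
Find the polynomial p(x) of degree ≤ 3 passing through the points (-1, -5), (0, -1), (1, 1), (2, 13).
2*x**3 - x**2 + x - 1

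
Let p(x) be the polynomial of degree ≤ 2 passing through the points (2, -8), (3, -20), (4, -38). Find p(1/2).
-5/4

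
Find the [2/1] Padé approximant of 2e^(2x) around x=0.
(4*x**2/3 + 8*x/3 + 2)/(1 - 2*x/3)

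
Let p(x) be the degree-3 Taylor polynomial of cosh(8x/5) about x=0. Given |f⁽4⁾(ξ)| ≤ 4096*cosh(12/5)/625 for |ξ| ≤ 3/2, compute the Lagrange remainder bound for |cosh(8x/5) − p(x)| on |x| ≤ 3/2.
864*cosh(12/5)/625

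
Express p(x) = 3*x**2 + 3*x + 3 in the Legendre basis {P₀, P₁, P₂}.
(4)P₀ + (3)P₁ + (2)P₂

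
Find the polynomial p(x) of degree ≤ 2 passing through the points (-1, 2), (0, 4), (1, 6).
2*x + 4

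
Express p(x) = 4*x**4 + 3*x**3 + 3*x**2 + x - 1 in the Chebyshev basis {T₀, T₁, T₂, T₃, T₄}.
(2)T₀ + (13/4)T₁ + (7/2)T₂ + (3/4)T₃ + (1/2)T₄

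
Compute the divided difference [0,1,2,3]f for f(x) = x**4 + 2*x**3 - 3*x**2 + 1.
8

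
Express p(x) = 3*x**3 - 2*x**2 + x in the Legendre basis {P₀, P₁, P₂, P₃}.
(-2/3)P₀ + (14/5)P₁ + (-4/3)P₂ + (6/5)P₃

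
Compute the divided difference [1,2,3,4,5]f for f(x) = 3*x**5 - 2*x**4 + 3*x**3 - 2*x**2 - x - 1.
43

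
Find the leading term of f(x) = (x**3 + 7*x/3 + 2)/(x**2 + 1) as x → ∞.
x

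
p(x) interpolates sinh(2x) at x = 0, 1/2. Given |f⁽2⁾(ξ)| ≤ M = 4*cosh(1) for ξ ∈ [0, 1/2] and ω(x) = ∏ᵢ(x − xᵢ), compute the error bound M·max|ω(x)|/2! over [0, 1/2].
cosh(1)/8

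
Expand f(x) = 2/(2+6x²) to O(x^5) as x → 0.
1 - 3*x**2 + 9*x**4 + O(x**5)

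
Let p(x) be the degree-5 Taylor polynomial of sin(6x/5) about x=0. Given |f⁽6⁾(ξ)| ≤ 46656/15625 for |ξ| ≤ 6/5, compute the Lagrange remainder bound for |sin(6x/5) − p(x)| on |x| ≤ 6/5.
15116544/1220703125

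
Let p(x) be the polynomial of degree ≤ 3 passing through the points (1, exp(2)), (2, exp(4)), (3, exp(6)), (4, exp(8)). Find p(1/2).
(-5*exp(6) - 35*exp(2) + 35 + 21*exp(4))*exp(2)/16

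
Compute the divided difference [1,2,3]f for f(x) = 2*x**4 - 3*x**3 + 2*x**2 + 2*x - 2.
34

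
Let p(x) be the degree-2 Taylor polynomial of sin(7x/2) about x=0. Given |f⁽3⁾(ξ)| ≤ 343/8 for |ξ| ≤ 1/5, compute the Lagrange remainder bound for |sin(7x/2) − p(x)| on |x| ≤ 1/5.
343/6000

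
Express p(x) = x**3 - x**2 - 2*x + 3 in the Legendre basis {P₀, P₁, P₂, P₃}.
(8/3)P₀ + (-7/5)P₁ + (-2/3)P₂ + (2/5)P₃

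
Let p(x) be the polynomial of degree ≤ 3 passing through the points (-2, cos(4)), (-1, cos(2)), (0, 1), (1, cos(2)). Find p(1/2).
cos(4)/16 + 15/16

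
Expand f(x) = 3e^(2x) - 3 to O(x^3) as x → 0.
6*x + 6*x**2 + O(x**3)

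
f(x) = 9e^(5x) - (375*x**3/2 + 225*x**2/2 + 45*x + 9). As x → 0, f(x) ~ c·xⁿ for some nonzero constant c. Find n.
4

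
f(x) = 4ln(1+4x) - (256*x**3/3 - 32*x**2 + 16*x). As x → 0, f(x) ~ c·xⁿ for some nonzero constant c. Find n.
4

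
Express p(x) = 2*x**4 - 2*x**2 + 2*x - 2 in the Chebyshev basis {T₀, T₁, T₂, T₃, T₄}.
(-9/4)T₀ + (2)T₁ + (1/4)T₄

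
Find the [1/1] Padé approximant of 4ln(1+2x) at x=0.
8*x/(x + 1)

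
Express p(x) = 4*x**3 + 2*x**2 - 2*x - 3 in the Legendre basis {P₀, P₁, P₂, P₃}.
(-7/3)P₀ + (2/5)P₁ + (4/3)P₂ + (8/5)P₃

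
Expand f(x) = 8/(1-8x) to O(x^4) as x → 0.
8 + 64*x + 512*x**2 + 4096*x**3 + O(x**4)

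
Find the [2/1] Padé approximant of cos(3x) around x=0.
1 - 9*x**2/2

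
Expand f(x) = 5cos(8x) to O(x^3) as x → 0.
5 - 160*x**2 + O(x**3)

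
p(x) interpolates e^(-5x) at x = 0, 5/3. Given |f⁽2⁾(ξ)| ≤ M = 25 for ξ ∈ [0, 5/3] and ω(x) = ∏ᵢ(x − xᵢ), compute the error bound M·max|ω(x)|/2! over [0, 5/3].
625/72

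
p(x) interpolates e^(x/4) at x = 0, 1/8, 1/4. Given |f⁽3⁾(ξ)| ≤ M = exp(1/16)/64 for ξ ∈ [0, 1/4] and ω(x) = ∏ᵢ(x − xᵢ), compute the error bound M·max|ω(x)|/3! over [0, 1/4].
sqrt(3)*exp(1/16)/884736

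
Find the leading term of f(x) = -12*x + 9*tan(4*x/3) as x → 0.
64*x**3/9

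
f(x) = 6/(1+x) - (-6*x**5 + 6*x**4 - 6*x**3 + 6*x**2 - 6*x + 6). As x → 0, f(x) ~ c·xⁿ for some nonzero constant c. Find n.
6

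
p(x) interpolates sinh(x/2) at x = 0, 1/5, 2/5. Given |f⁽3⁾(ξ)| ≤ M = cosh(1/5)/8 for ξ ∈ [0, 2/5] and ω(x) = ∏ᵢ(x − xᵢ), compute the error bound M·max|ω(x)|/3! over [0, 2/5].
sqrt(3)*cosh(1/5)/27000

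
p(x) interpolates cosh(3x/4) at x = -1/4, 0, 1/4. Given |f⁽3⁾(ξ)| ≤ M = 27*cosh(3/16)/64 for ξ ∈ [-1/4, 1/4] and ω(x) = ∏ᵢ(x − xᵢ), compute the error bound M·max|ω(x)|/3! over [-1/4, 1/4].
sqrt(3)*cosh(3/16)/4096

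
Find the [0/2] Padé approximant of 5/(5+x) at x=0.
1/(x/5 + 1)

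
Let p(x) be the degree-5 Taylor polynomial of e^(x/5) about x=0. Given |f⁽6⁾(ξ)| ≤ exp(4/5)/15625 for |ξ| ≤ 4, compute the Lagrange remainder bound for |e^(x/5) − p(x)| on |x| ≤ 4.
256*exp(4/5)/703125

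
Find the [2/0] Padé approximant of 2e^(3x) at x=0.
9*x**2 + 6*x + 2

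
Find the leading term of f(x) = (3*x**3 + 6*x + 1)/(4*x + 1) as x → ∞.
3*x**2/4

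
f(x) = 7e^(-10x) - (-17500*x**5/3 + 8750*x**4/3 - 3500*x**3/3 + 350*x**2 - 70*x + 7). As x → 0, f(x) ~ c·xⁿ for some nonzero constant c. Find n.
6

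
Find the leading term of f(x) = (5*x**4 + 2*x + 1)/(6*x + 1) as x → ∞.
5*x**3/6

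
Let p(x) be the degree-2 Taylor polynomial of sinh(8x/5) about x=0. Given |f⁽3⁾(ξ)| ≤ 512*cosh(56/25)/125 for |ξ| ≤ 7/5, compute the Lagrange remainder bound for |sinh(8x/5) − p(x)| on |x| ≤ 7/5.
87808*cosh(56/25)/46875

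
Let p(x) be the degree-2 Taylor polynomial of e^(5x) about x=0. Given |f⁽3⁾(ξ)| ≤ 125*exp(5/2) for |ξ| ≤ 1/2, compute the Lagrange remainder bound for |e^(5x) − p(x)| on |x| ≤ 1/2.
125*exp(5/2)/48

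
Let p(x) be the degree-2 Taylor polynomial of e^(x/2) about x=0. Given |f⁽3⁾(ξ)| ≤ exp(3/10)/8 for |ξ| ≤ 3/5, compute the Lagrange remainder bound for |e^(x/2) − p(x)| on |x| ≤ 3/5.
9*exp(3/10)/2000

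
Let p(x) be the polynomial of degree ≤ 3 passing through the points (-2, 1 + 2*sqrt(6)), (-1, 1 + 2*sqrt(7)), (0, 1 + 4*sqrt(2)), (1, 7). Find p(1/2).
-5*sqrt(7)/8 + sqrt(6)/8 + 23/8 + 15*sqrt(2)/4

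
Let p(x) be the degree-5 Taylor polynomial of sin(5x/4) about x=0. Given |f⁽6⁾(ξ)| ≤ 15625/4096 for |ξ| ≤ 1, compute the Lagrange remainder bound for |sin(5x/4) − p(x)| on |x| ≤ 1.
3125/589824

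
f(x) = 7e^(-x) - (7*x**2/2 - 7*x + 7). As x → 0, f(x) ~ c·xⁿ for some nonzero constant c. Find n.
3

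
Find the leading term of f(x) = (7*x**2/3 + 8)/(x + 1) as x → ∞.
7*x/3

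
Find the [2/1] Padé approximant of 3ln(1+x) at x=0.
x*(x + 6)/(2*(2*x/3 + 1))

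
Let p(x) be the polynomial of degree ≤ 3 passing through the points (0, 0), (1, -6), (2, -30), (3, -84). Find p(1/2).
-3/2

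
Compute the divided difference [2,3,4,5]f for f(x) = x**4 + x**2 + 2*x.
14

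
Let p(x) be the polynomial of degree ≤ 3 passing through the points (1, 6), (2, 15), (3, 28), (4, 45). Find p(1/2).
3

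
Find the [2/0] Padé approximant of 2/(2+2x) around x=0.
x**2 - x + 1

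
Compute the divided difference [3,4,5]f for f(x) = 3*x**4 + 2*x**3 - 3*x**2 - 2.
312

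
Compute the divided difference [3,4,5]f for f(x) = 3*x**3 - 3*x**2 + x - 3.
33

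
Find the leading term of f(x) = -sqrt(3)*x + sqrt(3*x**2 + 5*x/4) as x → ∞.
5*sqrt(3)/24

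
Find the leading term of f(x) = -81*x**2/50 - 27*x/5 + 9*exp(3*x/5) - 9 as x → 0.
81*x**3/250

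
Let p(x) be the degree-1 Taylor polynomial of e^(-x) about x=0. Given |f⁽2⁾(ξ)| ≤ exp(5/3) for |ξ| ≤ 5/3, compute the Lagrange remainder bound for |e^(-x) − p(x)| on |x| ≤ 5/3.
25*exp(5/3)/18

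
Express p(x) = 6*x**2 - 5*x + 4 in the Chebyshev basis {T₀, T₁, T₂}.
(7)T₀ + (-5)T₁ + (3)T₂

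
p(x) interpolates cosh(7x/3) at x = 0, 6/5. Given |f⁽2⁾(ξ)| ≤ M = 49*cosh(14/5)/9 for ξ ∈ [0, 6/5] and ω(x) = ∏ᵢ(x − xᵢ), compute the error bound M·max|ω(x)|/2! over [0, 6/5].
49*cosh(14/5)/50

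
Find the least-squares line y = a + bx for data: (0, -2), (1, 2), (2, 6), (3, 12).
a = -12/5, b = 23/5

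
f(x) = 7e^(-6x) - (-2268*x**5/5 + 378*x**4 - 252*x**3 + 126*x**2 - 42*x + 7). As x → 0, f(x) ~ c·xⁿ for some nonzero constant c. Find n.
6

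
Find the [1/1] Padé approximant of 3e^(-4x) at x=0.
(3 - 6*x)/(2*x + 1)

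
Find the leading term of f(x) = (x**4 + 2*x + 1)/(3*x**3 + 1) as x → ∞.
x/3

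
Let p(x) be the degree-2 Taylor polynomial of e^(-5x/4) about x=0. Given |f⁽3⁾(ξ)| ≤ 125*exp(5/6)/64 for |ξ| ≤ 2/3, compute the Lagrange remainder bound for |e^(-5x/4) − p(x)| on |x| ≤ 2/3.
125*exp(5/6)/1296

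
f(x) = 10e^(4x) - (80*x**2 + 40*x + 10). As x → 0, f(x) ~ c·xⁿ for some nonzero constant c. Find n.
3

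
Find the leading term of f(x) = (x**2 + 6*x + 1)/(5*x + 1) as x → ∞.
x/5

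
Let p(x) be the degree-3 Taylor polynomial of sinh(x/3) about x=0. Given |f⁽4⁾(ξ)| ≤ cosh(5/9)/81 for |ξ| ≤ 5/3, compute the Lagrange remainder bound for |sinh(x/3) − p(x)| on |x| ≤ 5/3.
625*cosh(5/9)/157464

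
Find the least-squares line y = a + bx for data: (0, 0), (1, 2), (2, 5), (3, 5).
a = 3/10, b = 9/5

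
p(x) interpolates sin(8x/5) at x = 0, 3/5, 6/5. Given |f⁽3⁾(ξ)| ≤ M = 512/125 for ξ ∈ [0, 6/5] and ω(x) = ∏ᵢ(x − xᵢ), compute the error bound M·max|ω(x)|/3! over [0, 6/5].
512*sqrt(3)/15625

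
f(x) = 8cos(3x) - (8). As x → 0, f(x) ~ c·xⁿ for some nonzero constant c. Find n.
2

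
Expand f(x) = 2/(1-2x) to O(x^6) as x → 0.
2 + 4*x + 8*x**2 + 16*x**3 + 32*x**4 + 64*x**5 + O(x**6)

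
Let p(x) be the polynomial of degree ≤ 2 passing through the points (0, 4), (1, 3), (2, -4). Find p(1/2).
17/4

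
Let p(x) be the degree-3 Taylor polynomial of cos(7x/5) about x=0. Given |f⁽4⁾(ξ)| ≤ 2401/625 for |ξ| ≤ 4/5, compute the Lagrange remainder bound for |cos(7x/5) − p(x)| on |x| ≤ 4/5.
76832/1171875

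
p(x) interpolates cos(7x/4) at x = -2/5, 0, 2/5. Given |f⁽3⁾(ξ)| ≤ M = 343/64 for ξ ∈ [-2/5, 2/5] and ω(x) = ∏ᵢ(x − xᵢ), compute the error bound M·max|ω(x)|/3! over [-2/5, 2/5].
343*sqrt(3)/27000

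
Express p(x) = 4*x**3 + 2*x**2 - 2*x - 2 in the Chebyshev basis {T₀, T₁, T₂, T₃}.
-T₀ + T₁ + T₂ + T₃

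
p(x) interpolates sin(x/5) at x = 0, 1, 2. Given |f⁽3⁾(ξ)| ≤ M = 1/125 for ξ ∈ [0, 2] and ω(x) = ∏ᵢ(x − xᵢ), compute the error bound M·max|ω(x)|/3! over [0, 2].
sqrt(3)/3375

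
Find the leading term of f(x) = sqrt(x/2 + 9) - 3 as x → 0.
x/12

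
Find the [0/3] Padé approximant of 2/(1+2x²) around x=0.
2/(2*x**2 + 1)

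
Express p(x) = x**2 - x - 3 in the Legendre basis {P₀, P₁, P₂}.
(-8/3)P₀ - P₁ + (2/3)P₂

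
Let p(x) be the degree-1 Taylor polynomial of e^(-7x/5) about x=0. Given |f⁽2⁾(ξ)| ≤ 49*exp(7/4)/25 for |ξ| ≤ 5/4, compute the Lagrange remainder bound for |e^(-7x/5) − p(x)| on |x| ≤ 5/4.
49*exp(7/4)/32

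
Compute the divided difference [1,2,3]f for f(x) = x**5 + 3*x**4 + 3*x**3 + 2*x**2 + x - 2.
185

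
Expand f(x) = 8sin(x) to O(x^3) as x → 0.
8*x + O(x**3)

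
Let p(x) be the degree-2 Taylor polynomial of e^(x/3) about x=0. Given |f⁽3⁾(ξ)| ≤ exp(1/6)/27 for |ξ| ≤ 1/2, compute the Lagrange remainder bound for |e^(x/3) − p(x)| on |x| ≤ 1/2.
exp(1/6)/1296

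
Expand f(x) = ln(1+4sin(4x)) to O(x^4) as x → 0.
16*x - 128*x**2 + 3968*x**3/3 + O(x**4)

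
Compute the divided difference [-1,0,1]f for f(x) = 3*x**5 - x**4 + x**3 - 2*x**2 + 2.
-3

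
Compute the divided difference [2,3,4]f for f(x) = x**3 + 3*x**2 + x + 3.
12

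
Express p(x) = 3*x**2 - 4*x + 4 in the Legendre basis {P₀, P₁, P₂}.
(5)P₀ + (-4)P₁ + (2)P₂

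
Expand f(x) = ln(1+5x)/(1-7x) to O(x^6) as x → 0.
5*x + 45*x**2/2 + 1195*x**3/6 + 14855*x**4/12 + 111485*x**5/12 + O(x**6)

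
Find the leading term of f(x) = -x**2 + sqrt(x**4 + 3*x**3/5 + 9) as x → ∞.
3*x/10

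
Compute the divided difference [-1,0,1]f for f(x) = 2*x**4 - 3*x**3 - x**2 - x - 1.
1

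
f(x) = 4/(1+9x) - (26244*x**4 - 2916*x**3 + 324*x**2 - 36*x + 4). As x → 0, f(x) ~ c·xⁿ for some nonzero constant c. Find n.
5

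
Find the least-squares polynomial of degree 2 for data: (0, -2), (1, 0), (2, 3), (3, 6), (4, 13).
-62/35 + (26/35)x + (5/7)x²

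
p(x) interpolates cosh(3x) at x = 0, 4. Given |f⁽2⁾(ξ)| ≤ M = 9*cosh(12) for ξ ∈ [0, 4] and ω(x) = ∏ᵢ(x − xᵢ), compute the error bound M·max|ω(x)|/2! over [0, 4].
18*cosh(12)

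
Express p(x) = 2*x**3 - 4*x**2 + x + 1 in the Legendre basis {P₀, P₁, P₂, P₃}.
(-1/3)P₀ + (11/5)P₁ + (-8/3)P₂ + (4/5)P₃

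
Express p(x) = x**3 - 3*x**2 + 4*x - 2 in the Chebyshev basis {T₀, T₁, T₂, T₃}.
(-7/2)T₀ + (19/4)T₁ + (-3/2)T₂ + (1/4)T₃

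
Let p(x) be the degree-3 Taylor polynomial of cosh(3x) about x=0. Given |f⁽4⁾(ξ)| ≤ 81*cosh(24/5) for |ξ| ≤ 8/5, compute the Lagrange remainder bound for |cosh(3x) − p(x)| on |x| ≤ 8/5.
13824*cosh(24/5)/625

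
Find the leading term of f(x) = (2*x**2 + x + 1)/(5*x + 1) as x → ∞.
2*x/5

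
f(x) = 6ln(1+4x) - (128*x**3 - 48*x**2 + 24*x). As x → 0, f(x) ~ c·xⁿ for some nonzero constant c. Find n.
4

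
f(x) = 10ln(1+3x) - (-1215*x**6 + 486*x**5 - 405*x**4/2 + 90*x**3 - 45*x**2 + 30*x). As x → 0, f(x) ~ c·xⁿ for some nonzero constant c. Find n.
7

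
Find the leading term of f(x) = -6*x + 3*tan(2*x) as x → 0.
8*x**3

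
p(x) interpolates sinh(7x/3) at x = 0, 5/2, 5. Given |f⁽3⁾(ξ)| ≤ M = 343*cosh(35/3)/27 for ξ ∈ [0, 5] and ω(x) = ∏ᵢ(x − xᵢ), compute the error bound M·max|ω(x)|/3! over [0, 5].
42875*sqrt(3)*cosh(35/3)/5832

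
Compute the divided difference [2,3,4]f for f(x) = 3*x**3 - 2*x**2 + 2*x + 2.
25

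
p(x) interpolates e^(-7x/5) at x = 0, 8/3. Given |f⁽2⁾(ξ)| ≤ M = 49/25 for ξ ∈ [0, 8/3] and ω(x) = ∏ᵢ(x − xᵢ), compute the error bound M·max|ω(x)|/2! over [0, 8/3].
392/225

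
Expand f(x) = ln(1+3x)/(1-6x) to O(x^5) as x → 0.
3*x + 27*x**2/2 + 90*x**3 + 2079*x**4/4 + O(x**5)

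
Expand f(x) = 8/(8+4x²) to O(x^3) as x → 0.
1 - x**2/2 + O(x**3)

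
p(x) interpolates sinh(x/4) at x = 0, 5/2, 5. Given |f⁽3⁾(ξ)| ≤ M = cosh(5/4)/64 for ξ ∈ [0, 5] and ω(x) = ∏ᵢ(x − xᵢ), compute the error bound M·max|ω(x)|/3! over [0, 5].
125*sqrt(3)*cosh(5/4)/13824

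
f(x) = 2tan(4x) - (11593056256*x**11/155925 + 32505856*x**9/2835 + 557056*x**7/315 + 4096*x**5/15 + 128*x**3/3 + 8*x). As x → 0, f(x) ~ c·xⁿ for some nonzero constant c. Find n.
13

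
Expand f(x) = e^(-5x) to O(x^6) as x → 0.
1 - 5*x + 25*x**2/2 - 125*x**3/6 + 625*x**4/24 - 625*x**5/24 + O(x**6)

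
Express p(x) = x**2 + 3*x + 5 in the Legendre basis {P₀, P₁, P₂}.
(16/3)P₀ + (3)P₁ + (2/3)P₂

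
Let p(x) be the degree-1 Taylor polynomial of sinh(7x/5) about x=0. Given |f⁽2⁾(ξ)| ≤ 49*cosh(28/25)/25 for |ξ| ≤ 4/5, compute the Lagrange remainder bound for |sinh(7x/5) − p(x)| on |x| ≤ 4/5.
392*cosh(28/25)/625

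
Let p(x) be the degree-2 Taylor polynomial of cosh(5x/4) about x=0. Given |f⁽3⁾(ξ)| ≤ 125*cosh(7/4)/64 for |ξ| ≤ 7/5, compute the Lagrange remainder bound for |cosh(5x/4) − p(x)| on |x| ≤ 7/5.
343*cosh(7/4)/384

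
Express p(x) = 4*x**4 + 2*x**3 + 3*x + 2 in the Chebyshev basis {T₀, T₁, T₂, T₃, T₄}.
(7/2)T₀ + (9/2)T₁ + (2)T₂ + (1/2)T₃ + (1/2)T₄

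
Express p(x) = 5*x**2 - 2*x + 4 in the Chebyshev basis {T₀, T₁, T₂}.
(13/2)T₀ + (-2)T₁ + (5/2)T₂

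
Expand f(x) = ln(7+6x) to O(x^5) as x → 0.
log(7) + 6*x/7 - 18*x**2/49 + 72*x**3/343 - 324*x**4/2401 + O(x**5)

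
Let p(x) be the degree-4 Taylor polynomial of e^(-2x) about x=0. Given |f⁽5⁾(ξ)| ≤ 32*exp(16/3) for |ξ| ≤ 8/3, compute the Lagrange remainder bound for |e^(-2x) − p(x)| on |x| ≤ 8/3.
131072*exp(16/3)/3645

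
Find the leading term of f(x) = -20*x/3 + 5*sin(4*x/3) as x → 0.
-160*x**3/81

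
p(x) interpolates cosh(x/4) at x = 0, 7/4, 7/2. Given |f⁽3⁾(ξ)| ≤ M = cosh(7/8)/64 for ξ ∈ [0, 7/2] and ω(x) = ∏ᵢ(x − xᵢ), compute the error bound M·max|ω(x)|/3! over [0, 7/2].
343*sqrt(3)*cosh(7/8)/110592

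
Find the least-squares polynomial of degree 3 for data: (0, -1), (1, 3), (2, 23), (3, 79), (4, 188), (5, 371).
-127/126 + (1633/756)x + (-169/126)x² + (341/108)x³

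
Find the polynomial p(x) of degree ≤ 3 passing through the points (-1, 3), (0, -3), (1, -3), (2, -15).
-3*x**3 + 3*x**2 - 3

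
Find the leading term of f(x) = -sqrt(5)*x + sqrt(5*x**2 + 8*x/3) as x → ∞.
4*sqrt(5)/15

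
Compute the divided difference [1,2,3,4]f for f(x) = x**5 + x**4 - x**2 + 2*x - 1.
75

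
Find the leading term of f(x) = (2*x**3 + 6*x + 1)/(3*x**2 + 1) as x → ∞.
2*x/3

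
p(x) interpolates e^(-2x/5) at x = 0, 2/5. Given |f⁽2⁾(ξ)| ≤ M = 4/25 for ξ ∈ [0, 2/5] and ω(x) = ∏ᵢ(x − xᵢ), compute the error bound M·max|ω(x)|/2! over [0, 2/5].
2/625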